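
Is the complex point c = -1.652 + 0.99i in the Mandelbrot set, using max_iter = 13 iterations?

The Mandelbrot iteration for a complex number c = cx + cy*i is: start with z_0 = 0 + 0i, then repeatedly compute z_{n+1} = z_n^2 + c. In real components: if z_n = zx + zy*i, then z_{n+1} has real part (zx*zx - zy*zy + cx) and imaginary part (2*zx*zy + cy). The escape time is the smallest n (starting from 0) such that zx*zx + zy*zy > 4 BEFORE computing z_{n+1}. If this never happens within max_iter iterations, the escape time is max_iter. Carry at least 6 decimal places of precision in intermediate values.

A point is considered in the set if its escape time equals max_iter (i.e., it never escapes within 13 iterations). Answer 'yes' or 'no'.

Answer: no

Derivation:
z_0 = 0 + 0i, c = -1.6520 + 0.9900i
Iter 1: z = -1.6520 + 0.9900i, |z|^2 = 3.7092
Iter 2: z = 0.0970 + -2.2810i, |z|^2 = 5.2122
Escaped at iteration 2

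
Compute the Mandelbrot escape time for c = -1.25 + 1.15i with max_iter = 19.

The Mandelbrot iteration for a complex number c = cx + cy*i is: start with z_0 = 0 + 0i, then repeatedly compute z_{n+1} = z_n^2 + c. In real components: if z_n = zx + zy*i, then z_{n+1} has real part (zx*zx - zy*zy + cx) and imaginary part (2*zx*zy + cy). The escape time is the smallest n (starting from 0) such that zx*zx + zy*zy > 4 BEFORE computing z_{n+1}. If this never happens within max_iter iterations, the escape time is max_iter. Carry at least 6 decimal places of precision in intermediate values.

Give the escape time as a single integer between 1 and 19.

z_0 = 0 + 0i, c = -1.2500 + 1.1500i
Iter 1: z = -1.2500 + 1.1500i, |z|^2 = 2.8850
Iter 2: z = -1.0100 + -1.7250i, |z|^2 = 3.9957
Iter 3: z = -3.2055 + 4.6345i, |z|^2 = 31.7540
Escaped at iteration 3

Answer: 3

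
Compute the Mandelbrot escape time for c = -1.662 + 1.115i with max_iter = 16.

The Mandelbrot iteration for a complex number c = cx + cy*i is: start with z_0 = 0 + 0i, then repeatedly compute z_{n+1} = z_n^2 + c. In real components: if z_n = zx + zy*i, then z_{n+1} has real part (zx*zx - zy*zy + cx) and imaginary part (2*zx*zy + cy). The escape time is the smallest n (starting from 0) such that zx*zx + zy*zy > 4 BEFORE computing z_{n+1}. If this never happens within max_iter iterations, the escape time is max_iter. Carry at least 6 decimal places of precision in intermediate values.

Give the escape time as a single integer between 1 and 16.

z_0 = 0 + 0i, c = -1.6620 + 1.1150i
Iter 1: z = -1.6620 + 1.1150i, |z|^2 = 4.0055
Escaped at iteration 1

Answer: 1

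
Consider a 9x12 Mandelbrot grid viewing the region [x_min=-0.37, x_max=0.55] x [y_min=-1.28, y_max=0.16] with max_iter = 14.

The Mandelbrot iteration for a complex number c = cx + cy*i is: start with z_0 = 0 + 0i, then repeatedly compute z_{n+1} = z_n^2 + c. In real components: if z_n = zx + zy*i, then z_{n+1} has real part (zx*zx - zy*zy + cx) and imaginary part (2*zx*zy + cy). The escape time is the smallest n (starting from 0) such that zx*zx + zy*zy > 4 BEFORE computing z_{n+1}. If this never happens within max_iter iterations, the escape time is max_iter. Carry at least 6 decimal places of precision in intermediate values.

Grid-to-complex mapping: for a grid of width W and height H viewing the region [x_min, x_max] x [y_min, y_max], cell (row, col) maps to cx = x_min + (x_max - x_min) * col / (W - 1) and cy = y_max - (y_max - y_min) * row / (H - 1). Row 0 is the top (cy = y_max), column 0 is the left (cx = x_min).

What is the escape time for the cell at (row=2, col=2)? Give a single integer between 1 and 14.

z_0 = 0 + 0i, c = -0.1400 + -0.1018i
Iter 1: z = -0.1400 + -0.1018i, |z|^2 = 0.0300
Iter 2: z = -0.1308 + -0.0733i, |z|^2 = 0.0225
Iter 3: z = -0.1283 + -0.0826i, |z|^2 = 0.0233
Iter 4: z = -0.1304 + -0.0806i, |z|^2 = 0.0235
Iter 5: z = -0.1295 + -0.0808i, |z|^2 = 0.0233
Iter 6: z = -0.1298 + -0.0809i, |z|^2 = 0.0234
Iter 7: z = -0.1297 + -0.0808i, |z|^2 = 0.0234
Iter 8: z = -0.1297 + -0.0809i, |z|^2 = 0.0234
Iter 9: z = -0.1297 + -0.0808i, |z|^2 = 0.0234
Iter 10: z = -0.1297 + -0.0808i, |z|^2 = 0.0234
Iter 11: z = -0.1297 + -0.0808i, |z|^2 = 0.0234
Iter 12: z = -0.1297 + -0.0808i, |z|^2 = 0.0234
Iter 13: z = -0.1297 + -0.0808i, |z|^2 = 0.0234

Answer: 14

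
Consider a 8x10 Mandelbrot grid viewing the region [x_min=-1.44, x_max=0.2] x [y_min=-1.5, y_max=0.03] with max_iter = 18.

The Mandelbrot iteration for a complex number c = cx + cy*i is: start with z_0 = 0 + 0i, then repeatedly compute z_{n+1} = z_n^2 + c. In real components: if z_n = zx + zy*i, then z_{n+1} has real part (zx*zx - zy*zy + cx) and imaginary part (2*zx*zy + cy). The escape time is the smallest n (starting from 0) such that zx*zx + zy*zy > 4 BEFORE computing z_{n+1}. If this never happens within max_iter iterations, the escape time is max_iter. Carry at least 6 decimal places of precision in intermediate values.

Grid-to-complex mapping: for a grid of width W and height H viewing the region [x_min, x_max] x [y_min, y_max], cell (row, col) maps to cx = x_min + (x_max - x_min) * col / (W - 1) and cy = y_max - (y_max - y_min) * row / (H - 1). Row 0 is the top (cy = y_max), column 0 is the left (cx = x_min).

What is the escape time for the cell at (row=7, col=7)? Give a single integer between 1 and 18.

z_0 = 0 + 0i, c = 0.2000 + -1.1600i
Iter 1: z = 0.2000 + -1.1600i, |z|^2 = 1.3856
Iter 2: z = -1.1056 + -1.6240i, |z|^2 = 3.8597
Iter 3: z = -1.2150 + 2.4310i, |z|^2 = 7.3860
Escaped at iteration 3

Answer: 3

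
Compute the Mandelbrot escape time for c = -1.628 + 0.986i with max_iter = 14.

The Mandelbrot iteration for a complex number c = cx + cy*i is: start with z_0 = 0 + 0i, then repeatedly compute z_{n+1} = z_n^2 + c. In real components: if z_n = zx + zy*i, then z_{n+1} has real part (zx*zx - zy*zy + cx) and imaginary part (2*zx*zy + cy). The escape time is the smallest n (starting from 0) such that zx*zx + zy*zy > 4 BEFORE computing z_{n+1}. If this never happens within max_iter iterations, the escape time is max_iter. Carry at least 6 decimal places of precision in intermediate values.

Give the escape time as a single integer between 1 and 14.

z_0 = 0 + 0i, c = -1.6280 + 0.9860i
Iter 1: z = -1.6280 + 0.9860i, |z|^2 = 3.6226
Iter 2: z = 0.0502 + -2.2244i, |z|^2 = 4.9505
Escaped at iteration 2

Answer: 2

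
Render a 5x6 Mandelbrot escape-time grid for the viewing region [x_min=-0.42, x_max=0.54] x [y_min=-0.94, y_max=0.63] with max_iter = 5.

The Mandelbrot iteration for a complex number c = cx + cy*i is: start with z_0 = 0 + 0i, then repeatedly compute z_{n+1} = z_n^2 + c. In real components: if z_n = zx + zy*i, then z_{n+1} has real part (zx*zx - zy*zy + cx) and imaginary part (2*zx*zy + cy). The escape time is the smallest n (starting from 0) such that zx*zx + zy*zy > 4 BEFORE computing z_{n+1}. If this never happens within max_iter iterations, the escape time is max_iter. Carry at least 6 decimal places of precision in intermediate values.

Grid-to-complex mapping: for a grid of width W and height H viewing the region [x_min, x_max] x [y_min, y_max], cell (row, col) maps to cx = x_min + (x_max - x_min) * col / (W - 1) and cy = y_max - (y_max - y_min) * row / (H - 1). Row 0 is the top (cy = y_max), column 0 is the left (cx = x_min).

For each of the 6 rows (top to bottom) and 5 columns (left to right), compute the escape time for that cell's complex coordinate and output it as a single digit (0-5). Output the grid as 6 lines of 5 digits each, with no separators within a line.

Answer: 55553
55554
55554
55554
55553
55543

Derivation:
(row=0, col=0): c = -0.4200 + 0.6300i → escape time 5
(row=0, col=1): c = -0.1800 + 0.6300i → escape time 5
(row=0, col=2): c = 0.0600 + 0.6300i → escape time 5
(row=0, col=3): c = 0.3000 + 0.6300i → escape time 5
(row=0, col=4): c = 0.5400 + 0.6300i → escape time 3
(row=1, col=0): c = -0.4200 + 0.3160i → escape time 5
(row=1, col=1): c = -0.1800 + 0.3160i → escape time 5
(row=1, col=2): c = 0.0600 + 0.3160i → escape time 5
(row=1, col=3): c = 0.3000 + 0.3160i → escape time 5
(row=1, col=4): c = 0.5400 + 0.3160i → escape time 4
(row=2, col=0): c = -0.4200 + 0.0020i → escape time 5
(row=2, col=1): c = -0.1800 + 0.0020i → escape time 5
(row=2, col=2): c = 0.0600 + 0.0020i → escape time 5
(row=2, col=3): c = 0.3000 + 0.0020i → escape time 5
(row=2, col=4): c = 0.5400 + 0.0020i → escape time 4
(row=3, col=0): c = -0.4200 + -0.3120i → escape time 5
(row=3, col=1): c = -0.1800 + -0.3120i → escape time 5
(row=3, col=2): c = 0.0600 + -0.3120i → escape time 5
(row=3, col=3): c = 0.3000 + -0.3120i → escape time 5
(row=3, col=4): c = 0.5400 + -0.3120i → escape time 4
(row=4, col=0): c = -0.4200 + -0.6260i → escape time 5
(row=4, col=1): c = -0.1800 + -0.6260i → escape time 5
(row=4, col=2): c = 0.0600 + -0.6260i → escape time 5
(row=4, col=3): c = 0.3000 + -0.6260i → escape time 5
(row=4, col=4): c = 0.5400 + -0.6260i → escape time 3
(row=5, col=0): c = -0.4200 + -0.9400i → escape time 5
(row=5, col=1): c = -0.1800 + -0.9400i → escape time 5
(row=5, col=2): c = 0.0600 + -0.9400i → escape time 5
(row=5, col=3): c = 0.3000 + -0.9400i → escape time 4
(row=5, col=4): c = 0.5400 + -0.9400i → escape time 3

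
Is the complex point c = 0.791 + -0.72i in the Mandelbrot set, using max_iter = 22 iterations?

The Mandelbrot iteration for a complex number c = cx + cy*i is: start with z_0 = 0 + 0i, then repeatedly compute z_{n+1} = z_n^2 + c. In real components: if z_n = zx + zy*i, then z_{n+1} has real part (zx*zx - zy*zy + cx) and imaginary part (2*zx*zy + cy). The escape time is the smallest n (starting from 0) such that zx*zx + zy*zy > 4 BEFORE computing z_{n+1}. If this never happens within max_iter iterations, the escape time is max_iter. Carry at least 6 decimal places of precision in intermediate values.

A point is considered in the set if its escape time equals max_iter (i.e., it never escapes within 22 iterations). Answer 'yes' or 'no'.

Answer: no

Derivation:
z_0 = 0 + 0i, c = 0.7910 + -0.7200i
Iter 1: z = 0.7910 + -0.7200i, |z|^2 = 1.1441
Iter 2: z = 0.8983 + -1.8590i, |z|^2 = 4.2629
Escaped at iteration 2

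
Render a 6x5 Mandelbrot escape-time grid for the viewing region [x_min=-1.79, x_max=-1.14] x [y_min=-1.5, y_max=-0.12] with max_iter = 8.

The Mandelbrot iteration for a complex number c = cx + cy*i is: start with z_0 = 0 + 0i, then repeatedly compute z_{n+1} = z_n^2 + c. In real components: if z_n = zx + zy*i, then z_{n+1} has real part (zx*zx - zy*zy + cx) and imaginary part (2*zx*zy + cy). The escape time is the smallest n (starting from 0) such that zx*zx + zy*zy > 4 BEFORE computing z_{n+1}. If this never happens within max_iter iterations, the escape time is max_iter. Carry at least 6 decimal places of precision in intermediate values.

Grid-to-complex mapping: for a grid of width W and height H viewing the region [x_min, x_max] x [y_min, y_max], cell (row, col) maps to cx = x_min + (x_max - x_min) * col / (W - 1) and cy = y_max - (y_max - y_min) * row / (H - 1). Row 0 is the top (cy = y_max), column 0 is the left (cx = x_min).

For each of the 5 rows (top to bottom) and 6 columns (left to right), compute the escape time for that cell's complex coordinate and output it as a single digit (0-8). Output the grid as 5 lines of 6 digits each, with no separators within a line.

Answer: 456888
333455
233333
112223
111122

Derivation:
(row=0, col=0): c = -1.7900 + -0.1200i → escape time 4
(row=0, col=1): c = -1.6600 + -0.1200i → escape time 5
(row=0, col=2): c = -1.5300 + -0.1200i → escape time 6
(row=0, col=3): c = -1.4000 + -0.1200i → escape time 8
(row=0, col=4): c = -1.2700 + -0.1200i → escape time 8
(row=0, col=5): c = -1.1400 + -0.1200i → escape time 8
(row=1, col=0): c = -1.7900 + -0.4650i → escape time 3
(row=1, col=1): c = -1.6600 + -0.4650i → escape time 3
(row=1, col=2): c = -1.5300 + -0.4650i → escape time 3
(row=1, col=3): c = -1.4000 + -0.4650i → escape time 4
(row=1, col=4): c = -1.2700 + -0.4650i → escape time 5
(row=1, col=5): c = -1.1400 + -0.4650i → escape time 5
(row=2, col=0): c = -1.7900 + -0.8100i → escape time 2
(row=2, col=1): c = -1.6600 + -0.8100i → escape time 3
(row=2, col=2): c = -1.5300 + -0.8100i → escape time 3
(row=2, col=3): c = -1.4000 + -0.8100i → escape time 3
(row=2, col=4): c = -1.2700 + -0.8100i → escape time 3
(row=2, col=5): c = -1.1400 + -0.8100i → escape time 3
(row=3, col=0): c = -1.7900 + -1.1550i → escape time 1
(row=3, col=1): c = -1.6600 + -1.1550i → escape time 1
(row=3, col=2): c = -1.5300 + -1.1550i → escape time 2
(row=3, col=3): c = -1.4000 + -1.1550i → escape time 2
(row=3, col=4): c = -1.2700 + -1.1550i → escape time 2
(row=3, col=5): c = -1.1400 + -1.1550i → escape time 3
(row=4, col=0): c = -1.7900 + -1.5000i → escape time 1
(row=4, col=1): c = -1.6600 + -1.5000i → escape time 1
(row=4, col=2): c = -1.5300 + -1.5000i → escape time 1
(row=4, col=3): c = -1.4000 + -1.5000i → escape time 1
(row=4, col=4): c = -1.2700 + -1.5000i → escape time 2
(row=4, col=5): c = -1.1400 + -1.5000i → escape time 2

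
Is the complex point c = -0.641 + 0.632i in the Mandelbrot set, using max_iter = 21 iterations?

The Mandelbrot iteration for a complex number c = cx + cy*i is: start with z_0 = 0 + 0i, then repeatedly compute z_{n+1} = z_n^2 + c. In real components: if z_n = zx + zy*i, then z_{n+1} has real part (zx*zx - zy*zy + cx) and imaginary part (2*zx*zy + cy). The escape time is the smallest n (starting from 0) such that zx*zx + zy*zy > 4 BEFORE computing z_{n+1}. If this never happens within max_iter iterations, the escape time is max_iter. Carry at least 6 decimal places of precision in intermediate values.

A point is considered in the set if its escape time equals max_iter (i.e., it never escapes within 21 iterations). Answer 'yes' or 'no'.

Answer: no

Derivation:
z_0 = 0 + 0i, c = -0.6410 + 0.6320i
Iter 1: z = -0.6410 + 0.6320i, |z|^2 = 0.8103
Iter 2: z = -0.6295 + -0.1782i, |z|^2 = 0.4281
Iter 3: z = -0.2764 + 0.8564i, |z|^2 = 0.8098
Iter 4: z = -1.2980 + 0.1585i, |z|^2 = 1.7099
Iter 5: z = 1.0187 + 0.2205i, |z|^2 = 1.0863
Iter 6: z = 0.3481 + 1.0812i, |z|^2 = 1.2902
Iter 7: z = -1.6889 + 1.3847i, |z|^2 = 4.7698
Escaped at iteration 7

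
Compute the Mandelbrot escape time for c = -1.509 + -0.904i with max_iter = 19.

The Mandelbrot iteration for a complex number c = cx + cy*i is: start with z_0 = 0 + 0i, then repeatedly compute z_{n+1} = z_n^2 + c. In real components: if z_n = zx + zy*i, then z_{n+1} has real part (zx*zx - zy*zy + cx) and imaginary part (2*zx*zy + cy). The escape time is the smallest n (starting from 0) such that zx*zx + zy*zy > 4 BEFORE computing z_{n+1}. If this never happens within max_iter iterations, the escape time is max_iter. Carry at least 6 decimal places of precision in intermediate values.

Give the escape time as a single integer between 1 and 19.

z_0 = 0 + 0i, c = -1.5090 + -0.9040i
Iter 1: z = -1.5090 + -0.9040i, |z|^2 = 3.0943
Iter 2: z = -0.0491 + 1.8243i, |z|^2 = 3.3304
Iter 3: z = -4.8346 + -1.0833i, |z|^2 = 24.5464
Escaped at iteration 3

Answer: 3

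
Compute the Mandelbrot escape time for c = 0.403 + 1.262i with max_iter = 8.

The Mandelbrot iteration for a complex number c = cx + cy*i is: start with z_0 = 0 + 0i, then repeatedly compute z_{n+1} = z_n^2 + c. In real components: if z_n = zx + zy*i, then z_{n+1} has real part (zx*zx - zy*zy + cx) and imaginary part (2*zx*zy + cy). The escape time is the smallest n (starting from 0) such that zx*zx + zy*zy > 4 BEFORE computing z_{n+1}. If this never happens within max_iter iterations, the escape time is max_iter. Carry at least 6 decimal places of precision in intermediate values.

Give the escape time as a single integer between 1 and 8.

Answer: 2

Derivation:
z_0 = 0 + 0i, c = 0.4030 + 1.2620i
Iter 1: z = 0.4030 + 1.2620i, |z|^2 = 1.7551
Iter 2: z = -1.0272 + 2.2792i, |z|^2 = 6.2498
Escaped at iteration 2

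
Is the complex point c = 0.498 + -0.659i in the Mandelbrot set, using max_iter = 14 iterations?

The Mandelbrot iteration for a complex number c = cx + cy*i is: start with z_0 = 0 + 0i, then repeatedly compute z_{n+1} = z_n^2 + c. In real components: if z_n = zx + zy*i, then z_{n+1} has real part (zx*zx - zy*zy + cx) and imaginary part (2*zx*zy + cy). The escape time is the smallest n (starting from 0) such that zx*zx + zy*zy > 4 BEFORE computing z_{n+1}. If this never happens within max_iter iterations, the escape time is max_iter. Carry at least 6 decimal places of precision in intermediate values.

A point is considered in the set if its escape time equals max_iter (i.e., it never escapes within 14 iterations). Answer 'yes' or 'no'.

Answer: no

Derivation:
z_0 = 0 + 0i, c = 0.4980 + -0.6590i
Iter 1: z = 0.4980 + -0.6590i, |z|^2 = 0.6823
Iter 2: z = 0.3117 + -1.3154i, |z|^2 = 1.8274
Iter 3: z = -1.1350 + -1.4791i, |z|^2 = 3.4759
Iter 4: z = -0.4014 + 2.6985i, |z|^2 = 7.4430
Escaped at iteration 4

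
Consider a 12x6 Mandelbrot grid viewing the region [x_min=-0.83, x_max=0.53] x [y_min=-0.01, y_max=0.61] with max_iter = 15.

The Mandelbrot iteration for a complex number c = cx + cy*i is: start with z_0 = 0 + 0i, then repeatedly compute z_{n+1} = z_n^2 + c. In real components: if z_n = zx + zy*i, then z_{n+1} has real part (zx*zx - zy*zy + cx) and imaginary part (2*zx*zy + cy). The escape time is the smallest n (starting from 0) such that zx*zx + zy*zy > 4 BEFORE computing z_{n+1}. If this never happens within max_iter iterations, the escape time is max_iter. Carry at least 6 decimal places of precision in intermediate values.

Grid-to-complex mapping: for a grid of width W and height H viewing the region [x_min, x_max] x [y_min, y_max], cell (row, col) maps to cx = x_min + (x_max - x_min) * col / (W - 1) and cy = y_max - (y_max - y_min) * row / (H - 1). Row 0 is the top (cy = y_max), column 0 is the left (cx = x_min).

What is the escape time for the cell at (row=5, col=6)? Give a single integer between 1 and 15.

z_0 = 0 + 0i, c = -0.0882 + -0.0100i
Iter 1: z = -0.0882 + -0.0100i, |z|^2 = 0.0079
Iter 2: z = -0.0805 + -0.0082i, |z|^2 = 0.0065
Iter 3: z = -0.0818 + -0.0087i, |z|^2 = 0.0068
Iter 4: z = -0.0816 + -0.0086i, |z|^2 = 0.0067
Iter 5: z = -0.0816 + -0.0086i, |z|^2 = 0.0067
Iter 6: z = -0.0816 + -0.0086i, |z|^2 = 0.0067
Iter 7: z = -0.0816 + -0.0086i, |z|^2 = 0.0067
Iter 8: z = -0.0816 + -0.0086i, |z|^2 = 0.0067
Iter 9: z = -0.0816 + -0.0086i, |z|^2 = 0.0067
Iter 10: z = -0.0816 + -0.0086i, |z|^2 = 0.0067
Iter 11: z = -0.0816 + -0.0086i, |z|^2 = 0.0067
Iter 12: z = -0.0816 + -0.0086i, |z|^2 = 0.0067
Iter 13: z = -0.0816 + -0.0086i, |z|^2 = 0.0067
Iter 14: z = -0.0816 + -0.0086i, |z|^2 = 0.0067

Answer: 15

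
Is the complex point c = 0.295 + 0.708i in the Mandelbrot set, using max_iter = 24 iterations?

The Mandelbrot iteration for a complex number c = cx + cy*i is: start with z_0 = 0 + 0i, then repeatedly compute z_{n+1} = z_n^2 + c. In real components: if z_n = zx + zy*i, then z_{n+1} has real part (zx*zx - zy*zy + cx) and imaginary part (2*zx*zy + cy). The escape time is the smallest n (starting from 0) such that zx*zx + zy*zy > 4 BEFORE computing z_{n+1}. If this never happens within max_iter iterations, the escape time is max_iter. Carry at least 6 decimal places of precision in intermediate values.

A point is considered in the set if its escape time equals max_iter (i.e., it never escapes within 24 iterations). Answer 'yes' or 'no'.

Answer: no

Derivation:
z_0 = 0 + 0i, c = 0.2950 + 0.7080i
Iter 1: z = 0.2950 + 0.7080i, |z|^2 = 0.5883
Iter 2: z = -0.1192 + 1.1257i, |z|^2 = 1.2815
Iter 3: z = -0.9580 + 0.4395i, |z|^2 = 1.1110
Iter 4: z = 1.0196 + -0.1342i, |z|^2 = 1.0576
Iter 5: z = 1.3166 + 0.4344i, |z|^2 = 1.9222
Iter 6: z = 1.8398 + 1.8518i, |z|^2 = 6.8141
Escaped at iteration 6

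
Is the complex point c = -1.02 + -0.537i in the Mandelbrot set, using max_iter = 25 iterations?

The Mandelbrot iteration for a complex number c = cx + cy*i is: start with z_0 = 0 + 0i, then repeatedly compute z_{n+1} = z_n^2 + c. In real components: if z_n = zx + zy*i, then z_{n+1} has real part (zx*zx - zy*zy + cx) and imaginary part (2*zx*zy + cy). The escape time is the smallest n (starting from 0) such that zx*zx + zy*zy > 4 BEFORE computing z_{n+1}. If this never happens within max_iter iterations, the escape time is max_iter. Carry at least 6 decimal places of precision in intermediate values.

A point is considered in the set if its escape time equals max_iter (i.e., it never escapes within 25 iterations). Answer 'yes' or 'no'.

Answer: no

Derivation:
z_0 = 0 + 0i, c = -1.0200 + -0.5370i
Iter 1: z = -1.0200 + -0.5370i, |z|^2 = 1.3288
Iter 2: z = -0.2680 + 0.5585i, |z|^2 = 0.3837
Iter 3: z = -1.2601 + -0.8363i, |z|^2 = 2.2872
Iter 4: z = -0.1316 + 1.5707i, |z|^2 = 2.4843
Iter 5: z = -3.4697 + -0.9503i, |z|^2 = 12.9416
Escaped at iteration 5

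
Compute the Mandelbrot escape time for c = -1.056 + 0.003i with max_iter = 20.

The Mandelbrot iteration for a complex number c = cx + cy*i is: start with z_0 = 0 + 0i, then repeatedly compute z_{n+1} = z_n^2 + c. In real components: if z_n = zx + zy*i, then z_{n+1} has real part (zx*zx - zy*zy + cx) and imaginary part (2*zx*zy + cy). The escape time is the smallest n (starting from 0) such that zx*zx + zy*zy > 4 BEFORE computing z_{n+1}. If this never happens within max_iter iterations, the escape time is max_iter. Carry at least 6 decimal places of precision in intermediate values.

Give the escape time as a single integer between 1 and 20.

Answer: 20

Derivation:
z_0 = 0 + 0i, c = -1.0560 + 0.0030i
Iter 1: z = -1.0560 + 0.0030i, |z|^2 = 1.1151
Iter 2: z = 0.0591 + -0.0033i, |z|^2 = 0.0035
Iter 3: z = -1.0525 + 0.0026i, |z|^2 = 1.1078
Iter 4: z = 0.0518 + -0.0025i, |z|^2 = 0.0027
Iter 5: z = -1.0533 + 0.0027i, |z|^2 = 1.1095
Iter 6: z = 0.0535 + -0.0028i, |z|^2 = 0.0029
Iter 7: z = -1.0531 + 0.0027i, |z|^2 = 1.1091
Iter 8: z = 0.0531 + -0.0027i, |z|^2 = 0.0028
Iter 9: z = -1.0532 + 0.0027i, |z|^2 = 1.1092
Iter 10: z = 0.0532 + -0.0027i, |z|^2 = 0.0028
Iter 11: z = -1.0532 + 0.0027i, |z|^2 = 1.1092
Iter 12: z = 0.0532 + -0.0027i, |z|^2 = 0.0028
Iter 13: z = -1.0532 + 0.0027i, |z|^2 = 1.1092
Iter 14: z = 0.0532 + -0.0027i, |z|^2 = 0.0028
Iter 15: z = -1.0532 + 0.0027i, |z|^2 = 1.1092
Iter 16: z = 0.0532 + -0.0027i, |z|^2 = 0.0028
Iter 17: z = -1.0532 + 0.0027i, |z|^2 = 1.1092
Iter 18: z = 0.0532 + -0.0027i, |z|^2 = 0.0028
Iter 19: z = -1.0532 + 0.0027i, |z|^2 = 1.1092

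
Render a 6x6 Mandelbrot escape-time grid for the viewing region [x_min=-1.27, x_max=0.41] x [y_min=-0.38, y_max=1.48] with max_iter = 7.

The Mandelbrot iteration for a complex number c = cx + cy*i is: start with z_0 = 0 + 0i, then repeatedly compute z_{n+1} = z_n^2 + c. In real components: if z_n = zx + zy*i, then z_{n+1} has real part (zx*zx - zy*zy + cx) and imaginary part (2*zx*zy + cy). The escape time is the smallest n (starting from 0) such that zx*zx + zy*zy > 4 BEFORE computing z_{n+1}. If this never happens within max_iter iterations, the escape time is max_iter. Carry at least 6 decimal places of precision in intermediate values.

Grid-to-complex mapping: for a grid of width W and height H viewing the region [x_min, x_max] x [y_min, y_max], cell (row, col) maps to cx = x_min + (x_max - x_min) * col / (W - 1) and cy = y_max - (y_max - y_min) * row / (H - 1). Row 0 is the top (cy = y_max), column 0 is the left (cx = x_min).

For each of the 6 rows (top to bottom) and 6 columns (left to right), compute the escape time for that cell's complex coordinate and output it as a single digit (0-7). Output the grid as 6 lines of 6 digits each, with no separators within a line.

Answer: 222222
333542
346774
777777
777776
777777

Derivation:
(row=0, col=0): c = -1.2700 + 1.4800i → escape time 2
(row=0, col=1): c = -0.9340 + 1.4800i → escape time 2
(row=0, col=2): c = -0.5980 + 1.4800i → escape time 2
(row=0, col=3): c = -0.2620 + 1.4800i → escape time 2
(row=0, col=4): c = 0.0740 + 1.4800i → escape time 2
(row=0, col=5): c = 0.4100 + 1.4800i → escape time 2
(row=1, col=0): c = -1.2700 + 1.1080i → escape time 3
(row=1, col=1): c = -0.9340 + 1.1080i → escape time 3
(row=1, col=2): c = -0.5980 + 1.1080i → escape time 3
(row=1, col=3): c = -0.2620 + 1.1080i → escape time 5
(row=1, col=4): c = 0.0740 + 1.1080i → escape time 4
(row=1, col=5): c = 0.4100 + 1.1080i → escape time 2
(row=2, col=0): c = -1.2700 + 0.7360i → escape time 3
(row=2, col=1): c = -0.9340 + 0.7360i → escape time 4
(row=2, col=2): c = -0.5980 + 0.7360i → escape time 6
(row=2, col=3): c = -0.2620 + 0.7360i → escape time 7
(row=2, col=4): c = 0.0740 + 0.7360i → escape time 7
(row=2, col=5): c = 0.4100 + 0.7360i → escape time 4
(row=3, col=0): c = -1.2700 + 0.3640i → escape time 7
(row=3, col=1): c = -0.9340 + 0.3640i → escape time 7
(row=3, col=2): c = -0.5980 + 0.3640i → escape time 7
(row=3, col=3): c = -0.2620 + 0.3640i → escape time 7
(row=3, col=4): c = 0.0740 + 0.3640i → escape time 7
(row=3, col=5): c = 0.4100 + 0.3640i → escape time 7
(row=4, col=0): c = -1.2700 + -0.0080i → escape time 7
(row=4, col=1): c = -0.9340 + -0.0080i → escape time 7
(row=4, col=2): c = -0.5980 + -0.0080i → escape time 7
(row=4, col=3): c = -0.2620 + -0.0080i → escape time 7
(row=4, col=4): c = 0.0740 + -0.0080i → escape time 7
(row=4, col=5): c = 0.4100 + -0.0080i → escape time 6
(row=5, col=0): c = -1.2700 + -0.3800i → escape time 7
(row=5, col=1): c = -0.9340 + -0.3800i → escape time 7
(row=5, col=2): c = -0.5980 + -0.3800i → escape time 7
(row=5, col=3): c = -0.2620 + -0.3800i → escape time 7
(row=5, col=4): c = 0.0740 + -0.3800i → escape time 7
(row=5, col=5): c = 0.4100 + -0.3800i → escape time 7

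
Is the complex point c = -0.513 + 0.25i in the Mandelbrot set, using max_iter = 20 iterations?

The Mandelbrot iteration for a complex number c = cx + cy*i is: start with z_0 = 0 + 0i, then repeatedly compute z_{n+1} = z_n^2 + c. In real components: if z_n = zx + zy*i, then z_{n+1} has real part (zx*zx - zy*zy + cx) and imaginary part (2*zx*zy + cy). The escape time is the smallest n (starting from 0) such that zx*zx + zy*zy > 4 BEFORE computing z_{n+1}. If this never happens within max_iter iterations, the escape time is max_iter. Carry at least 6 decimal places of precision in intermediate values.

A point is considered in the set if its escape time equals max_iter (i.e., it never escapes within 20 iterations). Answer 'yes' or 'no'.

Answer: yes

Derivation:
z_0 = 0 + 0i, c = -0.5130 + 0.2500i
Iter 1: z = -0.5130 + 0.2500i, |z|^2 = 0.3257
Iter 2: z = -0.3123 + -0.0065i, |z|^2 = 0.0976
Iter 3: z = -0.4155 + 0.2541i, |z|^2 = 0.2372
Iter 4: z = -0.4049 + 0.0389i, |z|^2 = 0.1655
Iter 5: z = -0.3506 + 0.2185i, |z|^2 = 0.1706
Iter 6: z = -0.4379 + 0.0968i, |z|^2 = 0.2011
Iter 7: z = -0.3306 + 0.1652i, |z|^2 = 0.1366
Iter 8: z = -0.4310 + 0.1407i, |z|^2 = 0.2055
Iter 9: z = -0.3471 + 0.1287i, |z|^2 = 0.1370
Iter 10: z = -0.4091 + 0.1607i, |z|^2 = 0.1932
Iter 11: z = -0.3714 + 0.1185i, |z|^2 = 0.1520
Iter 12: z = -0.3891 + 0.1619i, |z|^2 = 0.1776
Iter 13: z = -0.3878 + 0.1240i, |z|^2 = 0.1658
Iter 14: z = -0.3780 + 0.1538i, |z|^2 = 0.1665
Iter 15: z = -0.3938 + 0.1337i, |z|^2 = 0.1730
Iter 16: z = -0.3758 + 0.1447i, |z|^2 = 0.1622
Iter 17: z = -0.3927 + 0.1413i, |z|^2 = 0.1742
Iter 18: z = -0.3787 + 0.1390i, |z|^2 = 0.1628
Iter 19: z = -0.3889 + 0.1447i, |z|^2 = 0.1722
Did not escape in 20 iterations → in set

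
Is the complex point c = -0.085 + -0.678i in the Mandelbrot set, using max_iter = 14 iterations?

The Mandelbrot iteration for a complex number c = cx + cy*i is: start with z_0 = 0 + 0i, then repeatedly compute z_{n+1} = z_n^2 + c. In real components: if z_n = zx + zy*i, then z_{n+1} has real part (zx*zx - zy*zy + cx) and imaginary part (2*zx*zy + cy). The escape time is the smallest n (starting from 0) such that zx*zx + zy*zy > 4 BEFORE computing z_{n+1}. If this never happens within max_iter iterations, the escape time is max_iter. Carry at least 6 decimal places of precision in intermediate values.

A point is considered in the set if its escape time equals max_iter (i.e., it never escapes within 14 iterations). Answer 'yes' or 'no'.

Answer: yes

Derivation:
z_0 = 0 + 0i, c = -0.0850 + -0.6780i
Iter 1: z = -0.0850 + -0.6780i, |z|^2 = 0.4669
Iter 2: z = -0.5375 + -0.5627i, |z|^2 = 0.6055
Iter 3: z = -0.1128 + -0.0731i, |z|^2 = 0.0181
Iter 4: z = -0.0776 + -0.6615i, |z|^2 = 0.4436
Iter 5: z = -0.5166 + -0.5753i, |z|^2 = 0.5978
Iter 6: z = -0.1491 + -0.0836i, |z|^2 = 0.0292
Iter 7: z = -0.0697 + -0.6531i, |z|^2 = 0.4313
Iter 8: z = -0.5066 + -0.5869i, |z|^2 = 0.6011
Iter 9: z = -0.1728 + -0.0833i, |z|^2 = 0.0368
Iter 10: z = -0.0621 + -0.6492i, |z|^2 = 0.4253
Iter 11: z = -0.5026 + -0.5974i, |z|^2 = 0.6095
Iter 12: z = -0.1893 + -0.0775i, |z|^2 = 0.0418
Iter 13: z = -0.0552 + -0.6487i, |z|^2 = 0.4238
Did not escape in 14 iterations → in set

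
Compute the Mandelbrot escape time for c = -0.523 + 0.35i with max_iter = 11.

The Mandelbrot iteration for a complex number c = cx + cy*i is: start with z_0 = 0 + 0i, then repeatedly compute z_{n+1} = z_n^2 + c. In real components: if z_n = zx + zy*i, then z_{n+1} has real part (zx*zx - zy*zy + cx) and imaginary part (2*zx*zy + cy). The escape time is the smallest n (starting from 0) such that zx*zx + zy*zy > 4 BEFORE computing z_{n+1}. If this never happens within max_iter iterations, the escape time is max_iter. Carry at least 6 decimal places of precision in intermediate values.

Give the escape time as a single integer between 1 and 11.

Answer: 11

Derivation:
z_0 = 0 + 0i, c = -0.5230 + 0.3500i
Iter 1: z = -0.5230 + 0.3500i, |z|^2 = 0.3960
Iter 2: z = -0.3720 + -0.0161i, |z|^2 = 0.1386
Iter 3: z = -0.3849 + 0.3620i, |z|^2 = 0.2792
Iter 4: z = -0.5059 + 0.0714i, |z|^2 = 0.2610
Iter 5: z = -0.2722 + 0.2778i, |z|^2 = 0.1513
Iter 6: z = -0.5261 + 0.1988i, |z|^2 = 0.3163
Iter 7: z = -0.2857 + 0.1408i, |z|^2 = 0.1015
Iter 8: z = -0.4612 + 0.2695i, |z|^2 = 0.2853
Iter 9: z = -0.3829 + 0.1014i, |z|^2 = 0.1569
Iter 10: z = -0.3866 + 0.2723i, |z|^2 = 0.2237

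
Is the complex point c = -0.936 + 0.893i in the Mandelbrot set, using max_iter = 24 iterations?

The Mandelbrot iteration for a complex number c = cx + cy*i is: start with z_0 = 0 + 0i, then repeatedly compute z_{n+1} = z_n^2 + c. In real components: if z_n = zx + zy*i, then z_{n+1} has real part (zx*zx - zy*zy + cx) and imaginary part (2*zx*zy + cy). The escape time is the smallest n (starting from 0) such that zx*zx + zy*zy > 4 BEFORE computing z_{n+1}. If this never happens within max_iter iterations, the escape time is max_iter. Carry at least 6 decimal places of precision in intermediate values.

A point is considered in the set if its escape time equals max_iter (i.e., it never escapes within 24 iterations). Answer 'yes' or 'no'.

z_0 = 0 + 0i, c = -0.9360 + 0.8930i
Iter 1: z = -0.9360 + 0.8930i, |z|^2 = 1.6735
Iter 2: z = -0.8574 + -0.7787i, |z|^2 = 1.3414
Iter 3: z = -0.8073 + 2.2282i, |z|^2 = 5.6168
Escaped at iteration 3

Answer: no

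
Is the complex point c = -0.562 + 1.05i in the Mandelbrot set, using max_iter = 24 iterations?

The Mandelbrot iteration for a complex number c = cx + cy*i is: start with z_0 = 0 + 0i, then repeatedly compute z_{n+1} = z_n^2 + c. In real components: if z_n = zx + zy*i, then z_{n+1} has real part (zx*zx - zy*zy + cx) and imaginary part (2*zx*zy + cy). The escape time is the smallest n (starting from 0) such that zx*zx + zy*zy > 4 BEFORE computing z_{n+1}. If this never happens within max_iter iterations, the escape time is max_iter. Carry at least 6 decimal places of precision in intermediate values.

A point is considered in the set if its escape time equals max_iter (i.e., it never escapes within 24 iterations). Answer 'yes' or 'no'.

Answer: no

Derivation:
z_0 = 0 + 0i, c = -0.5620 + 1.0500i
Iter 1: z = -0.5620 + 1.0500i, |z|^2 = 1.4183
Iter 2: z = -1.3487 + -0.1302i, |z|^2 = 1.8358
Iter 3: z = 1.2399 + 1.4012i, |z|^2 = 3.5007
Iter 4: z = -0.9879 + 4.5247i, |z|^2 = 21.4492
Escaped at iteration 4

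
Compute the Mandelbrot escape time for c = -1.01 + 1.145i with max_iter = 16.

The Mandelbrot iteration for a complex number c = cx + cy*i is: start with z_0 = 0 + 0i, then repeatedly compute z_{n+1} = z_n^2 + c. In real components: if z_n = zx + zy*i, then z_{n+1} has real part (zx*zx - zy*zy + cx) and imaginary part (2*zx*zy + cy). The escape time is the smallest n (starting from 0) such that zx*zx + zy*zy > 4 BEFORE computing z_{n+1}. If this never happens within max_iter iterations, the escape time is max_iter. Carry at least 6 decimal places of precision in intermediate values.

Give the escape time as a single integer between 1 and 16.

z_0 = 0 + 0i, c = -1.0100 + 1.1450i
Iter 1: z = -1.0100 + 1.1450i, |z|^2 = 2.3311
Iter 2: z = -1.3009 + -1.1679i, |z|^2 = 3.0564
Iter 3: z = -0.6816 + 4.1837i, |z|^2 = 17.9679
Escaped at iteration 3

Answer: 3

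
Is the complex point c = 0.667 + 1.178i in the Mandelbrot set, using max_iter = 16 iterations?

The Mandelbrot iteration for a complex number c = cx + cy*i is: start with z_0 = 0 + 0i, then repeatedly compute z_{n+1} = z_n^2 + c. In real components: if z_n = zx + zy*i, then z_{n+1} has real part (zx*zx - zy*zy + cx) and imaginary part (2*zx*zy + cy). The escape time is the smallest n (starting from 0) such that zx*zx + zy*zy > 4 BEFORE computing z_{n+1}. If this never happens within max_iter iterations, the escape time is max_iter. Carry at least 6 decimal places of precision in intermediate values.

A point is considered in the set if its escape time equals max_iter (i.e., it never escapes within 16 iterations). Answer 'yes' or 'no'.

z_0 = 0 + 0i, c = 0.6670 + 1.1780i
Iter 1: z = 0.6670 + 1.1780i, |z|^2 = 1.8326
Iter 2: z = -0.2758 + 2.7495i, |z|^2 = 7.6355
Escaped at iteration 2

Answer: no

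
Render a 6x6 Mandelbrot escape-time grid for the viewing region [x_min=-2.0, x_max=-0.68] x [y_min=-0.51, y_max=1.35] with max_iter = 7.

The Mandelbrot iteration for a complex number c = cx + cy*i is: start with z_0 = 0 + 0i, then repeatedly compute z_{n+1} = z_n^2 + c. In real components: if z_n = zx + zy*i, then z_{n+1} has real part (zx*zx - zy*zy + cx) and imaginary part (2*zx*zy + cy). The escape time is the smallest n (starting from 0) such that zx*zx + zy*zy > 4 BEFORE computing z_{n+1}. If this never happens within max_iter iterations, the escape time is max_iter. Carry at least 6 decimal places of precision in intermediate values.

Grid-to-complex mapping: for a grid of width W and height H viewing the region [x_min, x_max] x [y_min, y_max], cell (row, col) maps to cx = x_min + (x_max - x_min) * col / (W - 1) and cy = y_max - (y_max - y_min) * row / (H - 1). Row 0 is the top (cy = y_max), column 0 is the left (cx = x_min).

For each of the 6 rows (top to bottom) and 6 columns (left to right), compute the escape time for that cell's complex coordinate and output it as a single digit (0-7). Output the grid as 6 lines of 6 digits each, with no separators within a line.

(row=0, col=0): c = -2.0000 + 1.3500i → escape time 1
(row=0, col=1): c = -1.7360 + 1.3500i → escape time 1
(row=0, col=2): c = -1.4720 + 1.3500i → escape time 2
(row=0, col=3): c = -1.2080 + 1.3500i → escape time 2
(row=0, col=4): c = -0.9440 + 1.3500i → escape time 2
(row=0, col=5): c = -0.6800 + 1.3500i → escape time 2
(row=1, col=0): c = -2.0000 + 0.9780i → escape time 1
(row=1, col=1): c = -1.7360 + 0.9780i → escape time 2
(row=1, col=2): c = -1.4720 + 0.9780i → escape time 3
(row=1, col=3): c = -1.2080 + 0.9780i → escape time 3
(row=1, col=4): c = -0.9440 + 0.9780i → escape time 3
(row=1, col=5): c = -0.6800 + 0.9780i → escape time 4
(row=2, col=0): c = -2.0000 + 0.6060i → escape time 1
(row=2, col=1): c = -1.7360 + 0.6060i → escape time 3
(row=2, col=2): c = -1.4720 + 0.6060i → escape time 3
(row=2, col=3): c = -1.2080 + 0.6060i → escape time 3
(row=2, col=4): c = -0.9440 + 0.6060i → escape time 5
(row=2, col=5): c = -0.6800 + 0.6060i → escape time 6
(row=3, col=0): c = -2.0000 + 0.2340i → escape time 1
(row=3, col=1): c = -1.7360 + 0.2340i → escape time 4
(row=3, col=2): c = -1.4720 + 0.2340i → escape time 5
(row=3, col=3): c = -1.2080 + 0.2340i → escape time 7
(row=3, col=4): c = -0.9440 + 0.2340i → escape time 7
(row=3, col=5): c = -0.6800 + 0.2340i → escape time 7
(row=4, col=0): c = -2.0000 + -0.1380i → escape time 1
(row=4, col=1): c = -1.7360 + -0.1380i → escape time 4
(row=4, col=2): c = -1.4720 + -0.1380i → escape time 7
(row=4, col=3): c = -1.2080 + -0.1380i → escape time 7
(row=4, col=4): c = -0.9440 + -0.1380i → escape time 7
(row=4, col=5): c = -0.6800 + -0.1380i → escape time 7
(row=5, col=0): c = -2.0000 + -0.5100i → escape time 1
(row=5, col=1): c = -1.7360 + -0.5100i → escape time 3
(row=5, col=2): c = -1.4720 + -0.5100i → escape time 3
(row=5, col=3): c = -1.2080 + -0.5100i → escape time 5
(row=5, col=4): c = -0.9440 + -0.5100i → escape time 5
(row=5, col=5): c = -0.6800 + -0.5100i → escape time 7

Answer: 112222
123334
133356
145777
147777
133557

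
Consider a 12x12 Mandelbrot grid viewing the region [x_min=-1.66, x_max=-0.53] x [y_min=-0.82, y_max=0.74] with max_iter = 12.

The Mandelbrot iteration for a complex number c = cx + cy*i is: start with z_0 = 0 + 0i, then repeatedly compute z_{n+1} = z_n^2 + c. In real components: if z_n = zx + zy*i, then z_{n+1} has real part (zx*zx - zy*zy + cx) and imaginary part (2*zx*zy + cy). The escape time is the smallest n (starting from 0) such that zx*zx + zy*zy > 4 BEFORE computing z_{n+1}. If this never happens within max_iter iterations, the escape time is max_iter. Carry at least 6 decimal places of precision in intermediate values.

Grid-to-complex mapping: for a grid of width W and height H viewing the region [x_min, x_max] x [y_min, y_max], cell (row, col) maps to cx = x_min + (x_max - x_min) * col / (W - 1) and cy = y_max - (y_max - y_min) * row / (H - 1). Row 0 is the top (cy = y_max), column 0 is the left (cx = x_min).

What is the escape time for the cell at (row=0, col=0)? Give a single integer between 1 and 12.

Answer: 3

Derivation:
z_0 = 0 + 0i, c = -1.6600 + 0.7400i
Iter 1: z = -1.6600 + 0.7400i, |z|^2 = 3.3032
Iter 2: z = 0.5480 + -1.7168i, |z|^2 = 3.2477
Iter 3: z = -4.3071 + -1.1416i, |z|^2 = 19.8544
Escaped at iteration 3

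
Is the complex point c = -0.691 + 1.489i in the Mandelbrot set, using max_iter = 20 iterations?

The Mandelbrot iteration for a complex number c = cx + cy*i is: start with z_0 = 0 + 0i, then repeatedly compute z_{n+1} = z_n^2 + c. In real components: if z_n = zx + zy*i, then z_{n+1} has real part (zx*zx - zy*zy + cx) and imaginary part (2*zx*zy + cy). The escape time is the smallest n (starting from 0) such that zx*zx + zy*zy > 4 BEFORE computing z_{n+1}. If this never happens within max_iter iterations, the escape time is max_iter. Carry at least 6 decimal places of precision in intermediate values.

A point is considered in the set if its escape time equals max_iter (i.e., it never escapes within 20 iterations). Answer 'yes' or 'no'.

Answer: no

Derivation:
z_0 = 0 + 0i, c = -0.6910 + 1.4890i
Iter 1: z = -0.6910 + 1.4890i, |z|^2 = 2.6946
Iter 2: z = -2.4306 + -0.5688i, |z|^2 = 6.2315
Escaped at iteration 2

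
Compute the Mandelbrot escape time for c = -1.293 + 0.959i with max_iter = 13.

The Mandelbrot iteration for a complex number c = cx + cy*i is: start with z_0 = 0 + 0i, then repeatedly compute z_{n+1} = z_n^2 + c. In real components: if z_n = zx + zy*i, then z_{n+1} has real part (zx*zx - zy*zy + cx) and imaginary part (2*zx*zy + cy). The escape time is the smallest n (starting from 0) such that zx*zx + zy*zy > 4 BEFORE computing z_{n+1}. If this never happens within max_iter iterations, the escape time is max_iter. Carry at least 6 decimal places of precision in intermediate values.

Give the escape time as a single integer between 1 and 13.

Answer: 3

Derivation:
z_0 = 0 + 0i, c = -1.2930 + 0.9590i
Iter 1: z = -1.2930 + 0.9590i, |z|^2 = 2.5915
Iter 2: z = -0.5408 + -1.5210i, |z|^2 = 2.6059
Iter 3: z = -3.3139 + 2.6042i, |z|^2 = 17.7635
Escaped at iteration 3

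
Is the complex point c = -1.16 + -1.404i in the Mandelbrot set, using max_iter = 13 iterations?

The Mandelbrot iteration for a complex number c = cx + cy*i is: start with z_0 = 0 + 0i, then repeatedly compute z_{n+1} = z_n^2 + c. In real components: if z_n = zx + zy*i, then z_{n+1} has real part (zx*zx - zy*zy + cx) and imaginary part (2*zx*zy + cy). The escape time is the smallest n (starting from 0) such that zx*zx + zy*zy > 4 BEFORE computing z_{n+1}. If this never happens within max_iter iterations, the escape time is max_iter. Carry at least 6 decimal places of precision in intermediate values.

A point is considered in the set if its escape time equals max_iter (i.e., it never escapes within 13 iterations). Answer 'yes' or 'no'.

Answer: no

Derivation:
z_0 = 0 + 0i, c = -1.1600 + -1.4040i
Iter 1: z = -1.1600 + -1.4040i, |z|^2 = 3.3168
Iter 2: z = -1.7856 + 1.8533i, |z|^2 = 6.6231
Escaped at iteration 2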